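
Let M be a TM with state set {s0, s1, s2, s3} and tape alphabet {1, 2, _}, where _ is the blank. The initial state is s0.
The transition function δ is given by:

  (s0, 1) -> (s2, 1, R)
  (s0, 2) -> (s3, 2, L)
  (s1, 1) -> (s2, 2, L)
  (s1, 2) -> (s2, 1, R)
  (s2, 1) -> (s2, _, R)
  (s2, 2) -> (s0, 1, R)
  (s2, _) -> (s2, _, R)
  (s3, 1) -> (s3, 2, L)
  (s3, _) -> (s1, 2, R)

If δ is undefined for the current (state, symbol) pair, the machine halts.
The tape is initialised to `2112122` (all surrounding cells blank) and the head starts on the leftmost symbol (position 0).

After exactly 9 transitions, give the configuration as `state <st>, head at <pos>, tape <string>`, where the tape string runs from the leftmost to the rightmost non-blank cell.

state s3, head at 5, tape 21__1112

s0 | _[2]112122   read 2 → write 2, move L, go to s3
s3 | [_]2112122   read _ → write 2, move R, go to s1
s1 | 2[2]112122   read 2 → write 1, move R, go to s2
s2 | 21[1]12122   read 1 → write _, move R, go to s2
s2 | 21_[1]2122   read 1 → write _, move R, go to s2
s2 | 21__[2]122   read 2 → write 1, move R, go to s0
s0 | 21__1[1]22   read 1 → write 1, move R, go to s2
s2 | 21__11[2]2   read 2 → write 1, move R, go to s0
s0 | 21__111[2]   read 2 → write 2, move L, go to s3
s3 | 21__11[1]2
After 9 steps: state s3, head at 5, tape 21__1112.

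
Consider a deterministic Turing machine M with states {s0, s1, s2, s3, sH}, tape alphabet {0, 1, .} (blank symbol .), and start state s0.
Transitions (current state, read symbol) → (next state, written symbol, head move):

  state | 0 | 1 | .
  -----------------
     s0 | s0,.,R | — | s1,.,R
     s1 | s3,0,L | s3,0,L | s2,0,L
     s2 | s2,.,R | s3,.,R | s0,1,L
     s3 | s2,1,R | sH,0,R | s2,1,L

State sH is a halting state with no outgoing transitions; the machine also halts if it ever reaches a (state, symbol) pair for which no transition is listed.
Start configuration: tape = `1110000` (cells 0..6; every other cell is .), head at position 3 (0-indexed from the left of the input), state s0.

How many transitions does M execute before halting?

15

s0 | 111[0]000..   read 0 → write ., move R, go to s0
s0 | 111.[0]00..   read 0 → write ., move R, go to s0
s0 | 111..[0]0..   read 0 → write ., move R, go to s0
s0 | 111...[0]..   read 0 → write ., move R, go to s0
s0 | 111....[.].   read . → write ., move R, go to s1
s1 | 111.....[.]   read . → write 0, move L, go to s2
s2 | 111....[.]0   read . → write 1, move L, go to s0
s0 | 111...[.]10   read . → write ., move R, go to s1
s1 | 111....[1]0   read 1 → write 0, move L, go to s3
s3 | 111...[.]00   read . → write 1, move L, go to s2
s2 | 111..[.]100   read . → write 1, move L, go to s0
s0 | 111.[.]1100   read . → write ., move R, go to s1
s1 | 111..[1]100   read 1 → write 0, move L, go to s3
s3 | 111.[.]0100   read . → write 1, move L, go to s2
s2 | 111[.]10100   read . → write 1, move L, go to s0
s0 | 11[1]110100
M halts after 15 transitions.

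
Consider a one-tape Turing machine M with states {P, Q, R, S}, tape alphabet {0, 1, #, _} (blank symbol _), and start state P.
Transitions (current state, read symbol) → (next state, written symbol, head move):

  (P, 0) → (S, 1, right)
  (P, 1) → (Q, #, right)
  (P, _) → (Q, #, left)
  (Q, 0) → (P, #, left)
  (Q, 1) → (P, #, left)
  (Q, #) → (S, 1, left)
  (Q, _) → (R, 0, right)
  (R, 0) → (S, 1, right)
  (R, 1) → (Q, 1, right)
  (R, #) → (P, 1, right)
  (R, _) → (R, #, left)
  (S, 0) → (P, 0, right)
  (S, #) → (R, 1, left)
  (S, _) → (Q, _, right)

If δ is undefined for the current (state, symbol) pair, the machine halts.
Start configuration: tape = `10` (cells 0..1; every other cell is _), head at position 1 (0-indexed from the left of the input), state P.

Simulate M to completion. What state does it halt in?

P | 1[0]___   read 0 → write 1, move right, go to S
S | 11[_]__   read _ → write _, move right, go to Q
Q | 11_[_]_   read _ → write 0, move right, go to R
R | 11_0[_]   read _ → write #, move left, go to R
R | 11_[0]#   read 0 → write 1, move right, go to S
S | 11_1[#]   read # → write 1, move left, go to R
R | 11_[1]1   read 1 → write 1, move right, go to Q
Q | 11_1[1]   read 1 → write #, move left, go to P
P | 11_[1]#   read 1 → write #, move right, go to Q
Q | 11_#[#]   read # → write 1, move left, go to S
S | 11_[#]1   read # → write 1, move left, go to R
R | 11[_]11   read _ → write #, move left, go to R
R | 1[1]#11   read 1 → write 1, move right, go to Q
Q | 11[#]11   read # → write 1, move left, go to S
S | 1[1]111
No transition is defined for (S, 1); M halts in state S.

S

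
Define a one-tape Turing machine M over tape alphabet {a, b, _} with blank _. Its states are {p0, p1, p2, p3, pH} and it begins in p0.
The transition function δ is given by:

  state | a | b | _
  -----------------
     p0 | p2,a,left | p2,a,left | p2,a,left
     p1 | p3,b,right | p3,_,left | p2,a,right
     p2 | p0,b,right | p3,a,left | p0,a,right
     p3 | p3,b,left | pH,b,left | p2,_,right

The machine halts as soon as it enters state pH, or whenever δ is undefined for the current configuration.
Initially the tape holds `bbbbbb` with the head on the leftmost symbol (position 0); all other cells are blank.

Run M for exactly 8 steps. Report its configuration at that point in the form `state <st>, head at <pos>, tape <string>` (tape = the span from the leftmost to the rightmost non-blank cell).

state p0, head at 0, tape babbbbb

p0 | __[b]bbbbb   read b → write a, move left, go to p2
p2 | _[_]abbbbb   read _ → write a, move right, go to p0
p0 | _a[a]bbbbb   read a → write a, move left, go to p2
p2 | _[a]abbbbb   read a → write b, move right, go to p0
p0 | _b[a]bbbbb   read a → write a, move left, go to p2
p2 | _[b]abbbbb   read b → write a, move left, go to p3
p3 | [_]aabbbbb   read _ → write _, move right, go to p2
p2 | _[a]abbbbb   read a → write b, move right, go to p0
p0 | _b[a]bbbbb
After 8 steps: state p0, head at 0, tape babbbbb.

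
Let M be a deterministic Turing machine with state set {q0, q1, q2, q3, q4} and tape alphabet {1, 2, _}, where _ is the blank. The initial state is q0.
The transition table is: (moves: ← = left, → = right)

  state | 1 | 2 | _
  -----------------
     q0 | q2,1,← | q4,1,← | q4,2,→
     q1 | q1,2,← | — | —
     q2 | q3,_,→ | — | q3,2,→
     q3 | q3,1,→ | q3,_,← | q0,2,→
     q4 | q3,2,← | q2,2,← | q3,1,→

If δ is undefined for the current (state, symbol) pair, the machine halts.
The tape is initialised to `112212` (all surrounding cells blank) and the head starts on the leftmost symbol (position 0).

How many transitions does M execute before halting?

20

q0 | _[1]12212   read 1 → write 1, move ←, go to q2
q2 | [_]112212   read _ → write 2, move →, go to q3
q3 | 2[1]12212   read 1 → write 1, move →, go to q3
q3 | 21[1]2212   read 1 → write 1, move →, go to q3
q3 | 211[2]212   read 2 → write _, move ←, go to q3
q3 | 21[1]_212   read 1 → write 1, move →, go to q3
q3 | 211[_]212   read _ → write 2, move →, go to q0
q0 | 2112[2]12   read 2 → write 1, move ←, go to q4
q4 | 211[2]112   read 2 → write 2, move ←, go to q2
q2 | 21[1]2112   read 1 → write _, move →, go to q3
q3 | 21_[2]112   read 2 → write _, move ←, go to q3
q3 | 21[_]_112   read _ → write 2, move →, go to q0
q0 | 212[_]112   read _ → write 2, move →, go to q4
q4 | 2122[1]12   read 1 → write 2, move ←, go to q3
q3 | 212[2]212   read 2 → write _, move ←, go to q3
q3 | 21[2]_212   read 2 → write _, move ←, go to q3
q3 | 2[1]__212   read 1 → write 1, move →, go to q3
q3 | 21[_]_212   read _ → write 2, move →, go to q0
q0 | 212[_]212   read _ → write 2, move →, go to q4
q4 | 2122[2]12   read 2 → write 2, move ←, go to q2
q2 | 212[2]212
M halts after 20 transitions.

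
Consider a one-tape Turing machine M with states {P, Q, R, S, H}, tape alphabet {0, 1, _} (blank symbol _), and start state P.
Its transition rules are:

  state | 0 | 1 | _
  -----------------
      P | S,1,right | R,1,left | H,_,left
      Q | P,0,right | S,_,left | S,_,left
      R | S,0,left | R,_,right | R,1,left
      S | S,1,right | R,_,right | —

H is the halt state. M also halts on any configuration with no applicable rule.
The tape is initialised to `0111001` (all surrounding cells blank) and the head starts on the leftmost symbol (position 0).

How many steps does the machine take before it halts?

5

state=P head=0 tape=[0]111001   (P,0)→(S,1,right)
state=S head=1 tape=1[1]11001   (S,1)→(R,_,right)
state=R head=2 tape=1_[1]1001   (R,1)→(R,_,right)
state=R head=3 tape=1__[1]001   (R,1)→(R,_,right)
state=R head=4 tape=1___[0]01   (R,0)→(S,0,left)
state=S head=3 tape=1__[_]001
M halts after 5 transitions.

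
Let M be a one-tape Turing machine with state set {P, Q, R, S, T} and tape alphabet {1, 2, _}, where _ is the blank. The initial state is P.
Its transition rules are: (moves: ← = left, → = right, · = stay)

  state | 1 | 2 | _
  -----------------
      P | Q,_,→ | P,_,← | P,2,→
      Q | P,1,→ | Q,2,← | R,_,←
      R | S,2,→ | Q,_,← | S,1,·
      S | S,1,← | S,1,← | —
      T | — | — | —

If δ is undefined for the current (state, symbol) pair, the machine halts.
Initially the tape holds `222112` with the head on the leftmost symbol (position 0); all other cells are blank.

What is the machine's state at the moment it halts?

state=P head=0 tape=___[2]22112   (P,2)→(P,_,←)
state=P head=-1 tape=__[_]_22112   (P,_)→(P,2,→)
state=P head=0 tape=__2[_]22112   (P,_)→(P,2,→)
state=P head=1 tape=__22[2]2112   (P,2)→(P,_,←)
state=P head=0 tape=__2[2]_2112   (P,2)→(P,_,←)
state=P head=-1 tape=__[2]__2112   (P,2)→(P,_,←)
state=P head=-2 tape=_[_]___2112   (P,_)→(P,2,→)
state=P head=-1 tape=_2[_]__2112   (P,_)→(P,2,→)
state=P head=0 tape=_22[_]_2112   (P,_)→(P,2,→)
state=P head=1 tape=_222[_]2112   (P,_)→(P,2,→)
state=P head=2 tape=_2222[2]112   (P,2)→(P,_,←)
state=P head=1 tape=_222[2]_112   (P,2)→(P,_,←)
state=P head=0 tape=_22[2]__112   (P,2)→(P,_,←)
state=P head=-1 tape=_2[2]___112   (P,2)→(P,_,←)
state=P head=-2 tape=_[2]____112   (P,2)→(P,_,←)
state=P head=-3 tape=[_]_____112   (P,_)→(P,2,→)
state=P head=-2 tape=2[_]____112   (P,_)→(P,2,→)
state=P head=-1 tape=22[_]___112   (P,_)→(P,2,→)
state=P head=0 tape=222[_]__112   (P,_)→(P,2,→)
state=P head=1 tape=2222[_]_112   (P,_)→(P,2,→)
state=P head=2 tape=22222[_]112   (P,_)→(P,2,→)
state=P head=3 tape=222222[1]12   (P,1)→(Q,_,→)
state=Q head=4 tape=222222_[1]2   (Q,1)→(P,1,→)
state=P head=5 tape=222222_1[2]   (P,2)→(P,_,←)
state=P head=4 tape=222222_[1]_   (P,1)→(Q,_,→)
state=Q head=5 tape=222222__[_]   (Q,_)→(R,_,←)
state=R head=4 tape=222222_[_]_   (R,_)→(S,1,·)
state=S head=4 tape=222222_[1]_   (S,1)→(S,1,←)
state=S head=3 tape=222222[_]1_
No transition is defined for (S, _); M halts in state S.

S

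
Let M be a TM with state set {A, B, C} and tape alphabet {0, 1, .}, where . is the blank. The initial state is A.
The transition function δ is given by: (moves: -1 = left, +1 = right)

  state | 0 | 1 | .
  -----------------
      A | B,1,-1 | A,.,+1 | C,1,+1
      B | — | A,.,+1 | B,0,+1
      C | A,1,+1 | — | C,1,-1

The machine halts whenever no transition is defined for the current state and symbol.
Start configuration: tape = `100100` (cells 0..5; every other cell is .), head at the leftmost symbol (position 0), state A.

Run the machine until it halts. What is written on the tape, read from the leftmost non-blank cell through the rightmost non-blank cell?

A | [1]00100..   read 1 → write ., move +1, go to A
A | .[0]0100..   read 0 → write 1, move -1, go to B
B | [.]10100..   read . → write 0, move +1, go to B
B | 0[1]0100..   read 1 → write ., move +1, go to A
A | 0.[0]100..   read 0 → write 1, move -1, go to B
B | 0[.]1100..   read . → write 0, move +1, go to B
B | 00[1]100..   read 1 → write ., move +1, go to A
A | 00.[1]00..   read 1 → write ., move +1, go to A
A | 00..[0]0..   read 0 → write 1, move -1, go to B
B | 00.[.]10..   read . → write 0, move +1, go to B
B | 00.0[1]0..   read 1 → write ., move +1, go to A
A | 00.0.[0]..   read 0 → write 1, move -1, go to B
B | 00.0[.]1..   read . → write 0, move +1, go to B
B | 00.00[1]..   read 1 → write ., move +1, go to A
A | 00.00.[.].   read . → write 1, move +1, go to C
C | 00.00.1[.]   read . → write 1, move -1, go to C
C | 00.00.[1]1
The non-blank tape span at halt is 00.00.11.

00.00.11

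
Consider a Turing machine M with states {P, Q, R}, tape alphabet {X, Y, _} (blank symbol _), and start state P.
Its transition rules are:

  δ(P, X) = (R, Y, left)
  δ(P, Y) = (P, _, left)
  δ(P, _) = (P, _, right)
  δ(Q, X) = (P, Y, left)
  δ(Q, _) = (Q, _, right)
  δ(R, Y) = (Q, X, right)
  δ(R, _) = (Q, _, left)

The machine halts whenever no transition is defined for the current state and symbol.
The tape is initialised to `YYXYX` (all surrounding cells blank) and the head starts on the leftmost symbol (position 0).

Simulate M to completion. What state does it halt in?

P | _[Y]YXYX   read Y → write _, move left, go to P
P | [_]_YXYX   read _ → write _, move right, go to P
P | _[_]YXYX   read _ → write _, move right, go to P
P | __[Y]XYX   read Y → write _, move left, go to P
P | _[_]_XYX   read _ → write _, move right, go to P
P | __[_]XYX   read _ → write _, move right, go to P
P | ___[X]YX   read X → write Y, move left, go to R
R | __[_]YYX   read _ → write _, move left, go to Q
Q | _[_]_YYX   read _ → write _, move right, go to Q
Q | __[_]YYX   read _ → write _, move right, go to Q
Q | ___[Y]YX
No transition is defined for (Q, Y); M halts in state Q.

Q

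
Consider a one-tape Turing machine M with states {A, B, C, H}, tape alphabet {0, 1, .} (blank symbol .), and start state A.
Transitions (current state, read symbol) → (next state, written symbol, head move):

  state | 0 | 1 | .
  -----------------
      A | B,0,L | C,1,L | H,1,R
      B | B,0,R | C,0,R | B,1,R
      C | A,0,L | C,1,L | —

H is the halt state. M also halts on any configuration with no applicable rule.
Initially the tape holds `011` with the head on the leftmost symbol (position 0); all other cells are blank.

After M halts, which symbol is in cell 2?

0

state=A head=0 tape=..[0]11.   (A,0)→(B,0,L)
state=B head=-1 tape=.[.]011.   (B,.)→(B,1,R)
state=B head=0 tape=.1[0]11.   (B,0)→(B,0,R)
state=B head=1 tape=.10[1]1.   (B,1)→(C,0,R)
state=C head=2 tape=.100[1].   (C,1)→(C,1,L)
state=C head=1 tape=.10[0]1.   (C,0)→(A,0,L)
state=A head=0 tape=.1[0]01.   (A,0)→(B,0,L)
state=B head=-1 tape=.[1]001.   (B,1)→(C,0,R)
state=C head=0 tape=.0[0]01.   (C,0)→(A,0,L)
state=A head=-1 tape=.[0]001.   (A,0)→(B,0,L)
state=B head=-2 tape=[.]0001.   (B,.)→(B,1,R)
state=B head=-1 tape=1[0]001.   (B,0)→(B,0,R)
state=B head=0 tape=10[0]01.   (B,0)→(B,0,R)
state=B head=1 tape=100[0]1.   (B,0)→(B,0,R)
state=B head=2 tape=1000[1].   (B,1)→(C,0,R)
state=C head=3 tape=10000[.]
Cell 2 holds 0 when M halts.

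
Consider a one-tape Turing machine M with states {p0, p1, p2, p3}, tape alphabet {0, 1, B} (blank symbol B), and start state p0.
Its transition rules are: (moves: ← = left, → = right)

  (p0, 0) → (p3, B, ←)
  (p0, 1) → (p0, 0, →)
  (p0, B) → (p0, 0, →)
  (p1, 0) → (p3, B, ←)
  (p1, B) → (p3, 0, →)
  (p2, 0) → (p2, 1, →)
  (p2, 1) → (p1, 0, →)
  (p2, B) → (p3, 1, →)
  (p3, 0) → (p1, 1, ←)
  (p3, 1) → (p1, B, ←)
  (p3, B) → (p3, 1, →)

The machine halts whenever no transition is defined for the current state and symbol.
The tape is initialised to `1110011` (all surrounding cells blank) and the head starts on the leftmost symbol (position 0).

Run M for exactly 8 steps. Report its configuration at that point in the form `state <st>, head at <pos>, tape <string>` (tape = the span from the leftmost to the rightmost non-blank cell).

p0 | B[1]110011   read 1 → write 0, move →, go to p0
p0 | B0[1]10011   read 1 → write 0, move →, go to p0
p0 | B00[1]0011   read 1 → write 0, move →, go to p0
p0 | B000[0]011   read 0 → write B, move ←, go to p3
p3 | B00[0]B011   read 0 → write 1, move ←, go to p1
p1 | B0[0]1B011   read 0 → write B, move ←, go to p3
p3 | B[0]B1B011   read 0 → write 1, move ←, go to p1
p1 | [B]1B1B011   read B → write 0, move →, go to p3
p3 | 0[1]B1B011
After 8 steps: state p3, head at 0, tape 01B1B011.

state p3, head at 0, tape 01B1B011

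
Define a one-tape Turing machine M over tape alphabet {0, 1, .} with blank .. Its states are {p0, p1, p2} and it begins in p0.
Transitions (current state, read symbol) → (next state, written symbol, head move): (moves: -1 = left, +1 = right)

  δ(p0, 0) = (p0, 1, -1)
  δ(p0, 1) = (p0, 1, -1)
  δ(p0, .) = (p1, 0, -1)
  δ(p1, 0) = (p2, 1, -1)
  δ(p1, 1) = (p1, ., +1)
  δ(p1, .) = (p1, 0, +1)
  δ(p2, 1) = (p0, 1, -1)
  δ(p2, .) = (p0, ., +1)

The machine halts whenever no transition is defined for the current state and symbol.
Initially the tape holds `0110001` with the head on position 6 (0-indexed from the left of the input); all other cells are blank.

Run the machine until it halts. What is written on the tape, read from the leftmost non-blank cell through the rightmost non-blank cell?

011111111

state=p0 head=6 tape=..011000[1]   (p0,1)→(p0,1,-1)
state=p0 head=5 tape=..01100[0]1   (p0,0)→(p0,1,-1)
state=p0 head=4 tape=..0110[0]11   (p0,0)→(p0,1,-1)
state=p0 head=3 tape=..011[0]111   (p0,0)→(p0,1,-1)
state=p0 head=2 tape=..01[1]1111   (p0,1)→(p0,1,-1)
state=p0 head=1 tape=..0[1]11111   (p0,1)→(p0,1,-1)
state=p0 head=0 tape=..[0]111111   (p0,0)→(p0,1,-1)
state=p0 head=-1 tape=.[.]1111111   (p0,.)→(p1,0,-1)
state=p1 head=-2 tape=[.]01111111   (p1,.)→(p1,0,+1)
state=p1 head=-1 tape=0[0]1111111   (p1,0)→(p2,1,-1)
state=p2 head=-2 tape=[0]11111111
The non-blank tape span at halt is 011111111.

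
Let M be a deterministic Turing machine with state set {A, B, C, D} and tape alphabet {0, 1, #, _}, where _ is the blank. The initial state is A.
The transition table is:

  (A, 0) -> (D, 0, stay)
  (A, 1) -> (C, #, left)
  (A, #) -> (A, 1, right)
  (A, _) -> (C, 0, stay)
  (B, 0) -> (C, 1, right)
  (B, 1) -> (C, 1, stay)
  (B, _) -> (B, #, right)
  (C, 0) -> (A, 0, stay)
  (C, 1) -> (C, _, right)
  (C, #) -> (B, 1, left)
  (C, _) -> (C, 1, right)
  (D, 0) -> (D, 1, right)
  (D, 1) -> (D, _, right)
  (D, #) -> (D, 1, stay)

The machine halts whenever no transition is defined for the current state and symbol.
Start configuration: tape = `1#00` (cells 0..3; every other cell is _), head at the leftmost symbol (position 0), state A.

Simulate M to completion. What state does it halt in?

A | _[1]#00_   read 1 → write #, move left, go to C
C | [_]##00_   read _ → write 1, move right, go to C
C | 1[#]#00_   read # → write 1, move left, go to B
B | [1]1#00_   read 1 → write 1, move stay, go to C
C | [1]1#00_   read 1 → write _, move right, go to C
C | _[1]#00_   read 1 → write _, move right, go to C
C | __[#]00_   read # → write 1, move left, go to B
B | _[_]100_   read _ → write #, move right, go to B
B | _#[1]00_   read 1 → write 1, move stay, go to C
C | _#[1]00_   read 1 → write _, move right, go to C
C | _#_[0]0_   read 0 → write 0, move stay, go to A
A | _#_[0]0_   read 0 → write 0, move stay, go to D
D | _#_[0]0_   read 0 → write 1, move right, go to D
D | _#_1[0]_   read 0 → write 1, move right, go to D
D | _#_11[_]
No transition is defined for (D, _); M halts in state D.

D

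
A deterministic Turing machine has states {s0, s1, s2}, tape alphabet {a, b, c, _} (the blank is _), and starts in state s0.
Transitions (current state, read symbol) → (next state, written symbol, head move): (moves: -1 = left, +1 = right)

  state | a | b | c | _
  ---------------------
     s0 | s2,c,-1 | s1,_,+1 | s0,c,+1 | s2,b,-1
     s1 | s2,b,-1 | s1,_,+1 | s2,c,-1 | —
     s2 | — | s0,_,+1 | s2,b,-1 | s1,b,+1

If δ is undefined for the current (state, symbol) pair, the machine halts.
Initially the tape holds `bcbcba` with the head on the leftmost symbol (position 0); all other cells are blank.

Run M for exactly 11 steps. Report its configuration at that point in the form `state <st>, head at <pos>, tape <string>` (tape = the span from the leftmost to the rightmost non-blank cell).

s0 | [b]cbcba   read b → write _, move +1, go to s1
s1 | _[c]bcba   read c → write c, move -1, go to s2
s2 | [_]cbcba   read _ → write b, move +1, go to s1
s1 | b[c]bcba   read c → write c, move -1, go to s2
s2 | [b]cbcba   read b → write _, move +1, go to s0
s0 | _[c]bcba   read c → write c, move +1, go to s0
s0 | _c[b]cba   read b → write _, move +1, go to s1
s1 | _c_[c]ba   read c → write c, move -1, go to s2
s2 | _c[_]cba   read _ → write b, move +1, go to s1
s1 | _cb[c]ba   read c → write c, move -1, go to s2
s2 | _c[b]cba   read b → write _, move +1, go to s0
s0 | _c_[c]ba
After 11 steps: state s0, head at 3, tape c_cba.

state s0, head at 3, tape c_cba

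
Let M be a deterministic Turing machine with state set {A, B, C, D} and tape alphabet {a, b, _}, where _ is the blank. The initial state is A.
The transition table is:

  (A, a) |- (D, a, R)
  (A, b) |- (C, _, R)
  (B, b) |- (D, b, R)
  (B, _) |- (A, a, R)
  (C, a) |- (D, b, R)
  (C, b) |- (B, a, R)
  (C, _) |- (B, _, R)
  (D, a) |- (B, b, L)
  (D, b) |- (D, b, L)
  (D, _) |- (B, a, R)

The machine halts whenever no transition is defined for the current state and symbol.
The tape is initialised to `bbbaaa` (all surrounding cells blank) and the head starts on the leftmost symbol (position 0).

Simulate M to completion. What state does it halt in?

A | [b]bbaaa___   read b → write _, move R, go to C
C | _[b]baaa___   read b → write a, move R, go to B
B | _a[b]aaa___   read b → write b, move R, go to D
D | _ab[a]aa___   read a → write b, move L, go to B
B | _a[b]baa___   read b → write b, move R, go to D
D | _ab[b]aa___   read b → write b, move L, go to D
D | _a[b]baa___   read b → write b, move L, go to D
D | _[a]bbaa___   read a → write b, move L, go to B
B | [_]bbbaa___   read _ → write a, move R, go to A
A | a[b]bbaa___   read b → write _, move R, go to C
C | a_[b]baa___   read b → write a, move R, go to B
B | a_a[b]aa___   read b → write b, move R, go to D
D | a_ab[a]a___   read a → write b, move L, go to B
B | a_a[b]ba___   read b → write b, move R, go to D
D | a_ab[b]a___   read b → write b, move L, go to D
D | a_a[b]ba___   read b → write b, move L, go to D
D | a_[a]bba___   read a → write b, move L, go to B
B | a[_]bbba___   read _ → write a, move R, go to A
A | aa[b]bba___   read b → write _, move R, go to C
C | aa_[b]ba___   read b → write a, move R, go to B
B | aa_a[b]a___   read b → write b, move R, go to D
D | aa_ab[a]___   read a → write b, move L, go to B
B | aa_a[b]b___   read b → write b, move R, go to D
D | aa_ab[b]___   read b → write b, move L, go to D
D | aa_a[b]b___   read b → write b, move L, go to D
D | aa_[a]bb___   read a → write b, move L, go to B
B | aa[_]bbb___   read _ → write a, move R, go to A
A | aaa[b]bb___   read b → write _, move R, go to C
C | aaa_[b]b___   read b → write a, move R, go to B
B | aaa_a[b]___   read b → write b, move R, go to D
D | aaa_ab[_]__   read _ → write a, move R, go to B
B | aaa_aba[_]_   read _ → write a, move R, go to A
A | aaa_abaa[_]
No transition is defined for (A, _); M halts in state A.

A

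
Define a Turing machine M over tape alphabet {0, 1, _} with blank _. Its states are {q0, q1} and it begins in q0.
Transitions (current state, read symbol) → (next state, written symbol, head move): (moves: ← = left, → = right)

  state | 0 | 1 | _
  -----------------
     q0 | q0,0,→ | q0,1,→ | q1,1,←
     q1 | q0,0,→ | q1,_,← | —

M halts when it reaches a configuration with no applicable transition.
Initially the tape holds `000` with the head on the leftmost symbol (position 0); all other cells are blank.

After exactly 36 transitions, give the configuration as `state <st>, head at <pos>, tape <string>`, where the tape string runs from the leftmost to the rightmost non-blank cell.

q0 | [0]00____   read 0 → write 0, move →, go to q0
q0 | 0[0]0____   read 0 → write 0, move →, go to q0
q0 | 00[0]____   read 0 → write 0, move →, go to q0
q0 | 000[_]___   read _ → write 1, move ←, go to q1
q1 | 00[0]1___   read 0 → write 0, move →, go to q0
q0 | 000[1]___   read 1 → write 1, move →, go to q0
q0 | 0001[_]__   read _ → write 1, move ←, go to q1
q1 | 000[1]1__   read 1 → write _, move ←, go to q1
q1 | 00[0]_1__   read 0 → write 0, move →, go to q0
q0 | 000[_]1__   read _ → write 1, move ←, go to q1
q1 | 00[0]11__   read 0 → write 0, move →, go to q0
q0 | 000[1]1__   read 1 → write 1, move →, go to q0
q0 | 0001[1]__   read 1 → write 1, move →, go to q0
q0 | 00011[_]_   read _ → write 1, move ←, go to q1
q1 | 0001[1]1_   read 1 → write _, move ←, go to q1
q1 | 000[1]_1_   read 1 → write _, move ←, go to q1
q1 | 00[0]__1_   read 0 → write 0, move →, go to q0
q0 | 000[_]_1_   read _ → write 1, move ←, go to q1
q1 | 00[0]1_1_   read 0 → write 0, move →, go to q0
q0 | 000[1]_1_   read 1 → write 1, move →, go to q0
q0 | 0001[_]1_   read _ → write 1, move ←, go to q1
q1 | 000[1]11_   read 1 → write _, move ←, go to q1
q1 | 00[0]_11_   read 0 → write 0, move →, go to q0
q0 | 000[_]11_   read _ → write 1, move ←, go to q1
q1 | 00[0]111_   read 0 → write 0, move →, go to q0
q0 | 000[1]11_   read 1 → write 1, move →, go to q0
q0 | 0001[1]1_   read 1 → write 1, move →, go to q0
q0 | 00011[1]_   read 1 → write 1, move →, go to q0
q0 | 000111[_]   read _ → write 1, move ←, go to q1
q1 | 00011[1]1   read 1 → write _, move ←, go to q1
q1 | 0001[1]_1   read 1 → write _, move ←, go to q1
q1 | 000[1]__1   read 1 → write _, move ←, go to q1
q1 | 00[0]___1   read 0 → write 0, move →, go to q0
q0 | 000[_]__1   read _ → write 1, move ←, go to q1
q1 | 00[0]1__1   read 0 → write 0, move →, go to q0
q0 | 000[1]__1   read 1 → write 1, move →, go to q0
q0 | 0001[_]_1
After 36 steps: state q0, head at 4, tape 0001__1.

state q0, head at 4, tape 0001__1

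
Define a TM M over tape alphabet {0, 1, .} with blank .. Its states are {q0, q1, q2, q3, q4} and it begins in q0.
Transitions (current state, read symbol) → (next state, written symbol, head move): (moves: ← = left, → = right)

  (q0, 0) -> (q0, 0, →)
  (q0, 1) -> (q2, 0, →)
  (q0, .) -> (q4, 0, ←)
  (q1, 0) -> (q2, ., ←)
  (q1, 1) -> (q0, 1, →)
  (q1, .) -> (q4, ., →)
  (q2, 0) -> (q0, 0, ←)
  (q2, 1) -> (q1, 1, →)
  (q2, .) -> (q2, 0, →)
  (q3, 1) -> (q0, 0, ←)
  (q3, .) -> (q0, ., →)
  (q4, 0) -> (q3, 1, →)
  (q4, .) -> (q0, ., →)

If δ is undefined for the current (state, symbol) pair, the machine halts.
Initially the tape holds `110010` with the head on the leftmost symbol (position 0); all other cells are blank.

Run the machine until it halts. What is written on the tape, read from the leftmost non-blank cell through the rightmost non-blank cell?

q0 | [1]10010.   read 1 → write 0, move →, go to q2
q2 | 0[1]0010.   read 1 → write 1, move →, go to q1
q1 | 01[0]010.   read 0 → write ., move ←, go to q2
q2 | 0[1].010.   read 1 → write 1, move →, go to q1
q1 | 01[.]010.   read . → write ., move →, go to q4
q4 | 01.[0]10.   read 0 → write 1, move →, go to q3
q3 | 01.1[1]0.   read 1 → write 0, move ←, go to q0
q0 | 01.[1]00.   read 1 → write 0, move →, go to q2
q2 | 01.0[0]0.   read 0 → write 0, move ←, go to q0
q0 | 01.[0]00.   read 0 → write 0, move →, go to q0
q0 | 01.0[0]0.   read 0 → write 0, move →, go to q0
q0 | 01.00[0].   read 0 → write 0, move →, go to q0
q0 | 01.000[.]   read . → write 0, move ←, go to q4
q4 | 01.00[0]0   read 0 → write 1, move →, go to q3
q3 | 01.001[0]
The non-blank tape span at halt is 01.0010.

01.0010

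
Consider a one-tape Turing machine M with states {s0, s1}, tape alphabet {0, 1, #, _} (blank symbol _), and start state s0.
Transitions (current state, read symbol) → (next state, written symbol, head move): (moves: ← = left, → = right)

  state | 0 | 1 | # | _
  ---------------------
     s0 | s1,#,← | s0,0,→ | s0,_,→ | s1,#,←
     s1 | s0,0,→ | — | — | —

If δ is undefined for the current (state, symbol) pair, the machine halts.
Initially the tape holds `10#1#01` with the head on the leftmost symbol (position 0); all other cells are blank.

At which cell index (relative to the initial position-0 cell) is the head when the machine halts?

s0 | [1]0#1#01   read 1 → write 0, move →, go to s0
s0 | 0[0]#1#01   read 0 → write #, move ←, go to s1
s1 | [0]##1#01   read 0 → write 0, move →, go to s0
s0 | 0[#]#1#01   read # → write _, move →, go to s0
s0 | 0_[#]1#01   read # → write _, move →, go to s0
s0 | 0__[1]#01   read 1 → write 0, move →, go to s0
s0 | 0__0[#]01   read # → write _, move →, go to s0
s0 | 0__0_[0]1   read 0 → write #, move ←, go to s1
s1 | 0__0[_]#1
At halt the head is at cell 4.

4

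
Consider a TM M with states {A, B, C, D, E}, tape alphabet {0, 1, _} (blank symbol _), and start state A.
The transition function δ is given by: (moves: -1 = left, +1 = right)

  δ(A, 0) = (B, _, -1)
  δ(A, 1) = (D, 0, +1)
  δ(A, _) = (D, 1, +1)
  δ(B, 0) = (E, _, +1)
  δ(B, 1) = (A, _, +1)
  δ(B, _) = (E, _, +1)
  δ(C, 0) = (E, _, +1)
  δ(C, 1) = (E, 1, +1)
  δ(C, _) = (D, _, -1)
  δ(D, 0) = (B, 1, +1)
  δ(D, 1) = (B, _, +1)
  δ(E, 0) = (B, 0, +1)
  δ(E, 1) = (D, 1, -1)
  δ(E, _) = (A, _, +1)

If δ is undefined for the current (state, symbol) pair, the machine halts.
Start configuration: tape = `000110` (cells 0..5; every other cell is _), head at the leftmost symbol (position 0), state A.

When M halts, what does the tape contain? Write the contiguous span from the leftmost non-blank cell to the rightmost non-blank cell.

A | _[0]00110___   read 0 → write _, move -1, go to B
B | [_]_00110___   read _ → write _, move +1, go to E
E | _[_]00110___   read _ → write _, move +1, go to A
A | __[0]0110___   read 0 → write _, move -1, go to B
B | _[_]_0110___   read _ → write _, move +1, go to E
E | __[_]0110___   read _ → write _, move +1, go to A
A | ___[0]110___   read 0 → write _, move -1, go to B
B | __[_]_110___   read _ → write _, move +1, go to E
E | ___[_]110___   read _ → write _, move +1, go to A
A | ____[1]10___   read 1 → write 0, move +1, go to D
D | ____0[1]0___   read 1 → write _, move +1, go to B
B | ____0_[0]___   read 0 → write _, move +1, go to E
E | ____0__[_]__   read _ → write _, move +1, go to A
A | ____0___[_]_   read _ → write 1, move +1, go to D
D | ____0___1[_]
The non-blank tape span at halt is 0___1.

0___1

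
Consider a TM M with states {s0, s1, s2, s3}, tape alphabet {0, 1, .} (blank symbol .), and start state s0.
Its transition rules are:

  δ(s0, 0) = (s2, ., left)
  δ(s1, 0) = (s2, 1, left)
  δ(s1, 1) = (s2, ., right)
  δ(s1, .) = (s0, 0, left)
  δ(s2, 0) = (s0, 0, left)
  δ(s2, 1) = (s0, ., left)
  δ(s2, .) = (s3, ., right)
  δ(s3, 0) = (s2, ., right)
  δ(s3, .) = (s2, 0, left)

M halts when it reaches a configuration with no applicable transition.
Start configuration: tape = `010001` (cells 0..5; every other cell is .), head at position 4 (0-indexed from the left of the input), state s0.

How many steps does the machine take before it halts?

state=s0 head=4 tape=.0100[0]1   (s0,0)→(s2,.,left)
state=s2 head=3 tape=.010[0].1   (s2,0)→(s0,0,left)
state=s0 head=2 tape=.01[0]0.1   (s0,0)→(s2,.,left)
state=s2 head=1 tape=.0[1].0.1   (s2,1)→(s0,.,left)
state=s0 head=0 tape=.[0]..0.1   (s0,0)→(s2,.,left)
state=s2 head=-1 tape=[.]...0.1   (s2,.)→(s3,.,right)
state=s3 head=0 tape=.[.]..0.1   (s3,.)→(s2,0,left)
state=s2 head=-1 tape=[.]0..0.1   (s2,.)→(s3,.,right)
state=s3 head=0 tape=.[0]..0.1   (s3,0)→(s2,.,right)
state=s2 head=1 tape=..[.].0.1   (s2,.)→(s3,.,right)
state=s3 head=2 tape=...[.]0.1   (s3,.)→(s2,0,left)
state=s2 head=1 tape=..[.]00.1   (s2,.)→(s3,.,right)
state=s3 head=2 tape=...[0]0.1   (s3,0)→(s2,.,right)
state=s2 head=3 tape=....[0].1   (s2,0)→(s0,0,left)
state=s0 head=2 tape=...[.]0.1
M halts after 14 transitions.

14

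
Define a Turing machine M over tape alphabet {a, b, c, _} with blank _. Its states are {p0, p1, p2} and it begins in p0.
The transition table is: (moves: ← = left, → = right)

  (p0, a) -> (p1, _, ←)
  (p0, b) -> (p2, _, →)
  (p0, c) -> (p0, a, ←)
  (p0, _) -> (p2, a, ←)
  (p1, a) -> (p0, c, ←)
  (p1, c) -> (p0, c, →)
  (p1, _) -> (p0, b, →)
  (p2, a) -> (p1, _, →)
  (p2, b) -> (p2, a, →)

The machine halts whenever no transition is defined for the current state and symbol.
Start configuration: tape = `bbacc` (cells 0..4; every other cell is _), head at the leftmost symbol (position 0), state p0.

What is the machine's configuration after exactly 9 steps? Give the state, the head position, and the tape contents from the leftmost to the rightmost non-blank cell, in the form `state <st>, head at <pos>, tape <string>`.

state=p0 head=0 tape=[b]bacc   (p0,b)→(p2,_,→)
state=p2 head=1 tape=_[b]acc   (p2,b)→(p2,a,→)
state=p2 head=2 tape=_a[a]cc   (p2,a)→(p1,_,→)
state=p1 head=3 tape=_a_[c]c   (p1,c)→(p0,c,→)
state=p0 head=4 tape=_a_c[c]   (p0,c)→(p0,a,←)
state=p0 head=3 tape=_a_[c]a   (p0,c)→(p0,a,←)
state=p0 head=2 tape=_a[_]aa   (p0,_)→(p2,a,←)
state=p2 head=1 tape=_[a]aaa   (p2,a)→(p1,_,→)
state=p1 head=2 tape=__[a]aa   (p1,a)→(p0,c,←)
state=p0 head=1 tape=_[_]caa
After 9 steps: state p0, head at 1, tape caa.

state p0, head at 1, tape caa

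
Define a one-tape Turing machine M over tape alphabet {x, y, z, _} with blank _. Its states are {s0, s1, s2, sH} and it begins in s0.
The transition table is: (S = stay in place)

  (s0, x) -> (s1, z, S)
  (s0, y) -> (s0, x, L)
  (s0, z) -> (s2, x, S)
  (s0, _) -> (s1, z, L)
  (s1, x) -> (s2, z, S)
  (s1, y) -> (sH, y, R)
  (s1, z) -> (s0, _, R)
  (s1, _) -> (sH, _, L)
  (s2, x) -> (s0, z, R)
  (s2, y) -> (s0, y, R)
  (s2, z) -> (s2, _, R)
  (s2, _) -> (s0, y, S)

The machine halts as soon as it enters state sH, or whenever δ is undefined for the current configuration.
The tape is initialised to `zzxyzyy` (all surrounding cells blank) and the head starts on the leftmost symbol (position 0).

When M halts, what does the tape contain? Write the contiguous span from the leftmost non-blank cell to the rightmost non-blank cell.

state=s0 head=0 tape=[z]zxyzyy_   (s0,z)→(s2,x,S)
state=s2 head=0 tape=[x]zxyzyy_   (s2,x)→(s0,z,R)
state=s0 head=1 tape=z[z]xyzyy_   (s0,z)→(s2,x,S)
state=s2 head=1 tape=z[x]xyzyy_   (s2,x)→(s0,z,R)
state=s0 head=2 tape=zz[x]yzyy_   (s0,x)→(s1,z,S)
state=s1 head=2 tape=zz[z]yzyy_   (s1,z)→(s0,_,R)
state=s0 head=3 tape=zz_[y]zyy_   (s0,y)→(s0,x,L)
state=s0 head=2 tape=zz[_]xzyy_   (s0,_)→(s1,z,L)
state=s1 head=1 tape=z[z]zxzyy_   (s1,z)→(s0,_,R)
state=s0 head=2 tape=z_[z]xzyy_   (s0,z)→(s2,x,S)
state=s2 head=2 tape=z_[x]xzyy_   (s2,x)→(s0,z,R)
state=s0 head=3 tape=z_z[x]zyy_   (s0,x)→(s1,z,S)
state=s1 head=3 tape=z_z[z]zyy_   (s1,z)→(s0,_,R)
state=s0 head=4 tape=z_z_[z]yy_   (s0,z)→(s2,x,S)
state=s2 head=4 tape=z_z_[x]yy_   (s2,x)→(s0,z,R)
state=s0 head=5 tape=z_z_z[y]y_   (s0,y)→(s0,x,L)
state=s0 head=4 tape=z_z_[z]xy_   (s0,z)→(s2,x,S)
state=s2 head=4 tape=z_z_[x]xy_   (s2,x)→(s0,z,R)
state=s0 head=5 tape=z_z_z[x]y_   (s0,x)→(s1,z,S)
state=s1 head=5 tape=z_z_z[z]y_   (s1,z)→(s0,_,R)
state=s0 head=6 tape=z_z_z_[y]_   (s0,y)→(s0,x,L)
state=s0 head=5 tape=z_z_z[_]x_   (s0,_)→(s1,z,L)
state=s1 head=4 tape=z_z_[z]zx_   (s1,z)→(s0,_,R)
state=s0 head=5 tape=z_z__[z]x_   (s0,z)→(s2,x,S)
state=s2 head=5 tape=z_z__[x]x_   (s2,x)→(s0,z,R)
state=s0 head=6 tape=z_z__z[x]_   (s0,x)→(s1,z,S)
state=s1 head=6 tape=z_z__z[z]_   (s1,z)→(s0,_,R)
state=s0 head=7 tape=z_z__z_[_]   (s0,_)→(s1,z,L)
state=s1 head=6 tape=z_z__z[_]z   (s1,_)→(sH,_,L)
state=sH head=5 tape=z_z__[z]_z
The non-blank tape span at halt is z_z__z_z.

z_z__z_z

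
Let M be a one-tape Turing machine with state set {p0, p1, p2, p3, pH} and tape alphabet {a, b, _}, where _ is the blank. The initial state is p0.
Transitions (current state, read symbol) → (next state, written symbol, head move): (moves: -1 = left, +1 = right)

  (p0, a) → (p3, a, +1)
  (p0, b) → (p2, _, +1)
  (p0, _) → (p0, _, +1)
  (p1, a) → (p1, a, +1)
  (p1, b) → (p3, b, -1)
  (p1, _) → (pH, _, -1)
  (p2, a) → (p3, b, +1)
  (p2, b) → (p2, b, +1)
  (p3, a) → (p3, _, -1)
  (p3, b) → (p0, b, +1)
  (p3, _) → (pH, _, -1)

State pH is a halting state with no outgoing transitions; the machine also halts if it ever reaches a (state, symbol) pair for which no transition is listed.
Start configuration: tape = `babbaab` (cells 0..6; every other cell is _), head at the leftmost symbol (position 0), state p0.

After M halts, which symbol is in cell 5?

_

p0 | [b]abbaab_   read b → write _, move +1, go to p2
p2 | _[a]bbaab_   read a → write b, move +1, go to p3
p3 | _b[b]baab_   read b → write b, move +1, go to p0
p0 | _bb[b]aab_   read b → write _, move +1, go to p2
p2 | _bb_[a]ab_   read a → write b, move +1, go to p3
p3 | _bb_b[a]b_   read a → write _, move -1, go to p3
p3 | _bb_[b]_b_   read b → write b, move +1, go to p0
p0 | _bb_b[_]b_   read _ → write _, move +1, go to p0
p0 | _bb_b_[b]_   read b → write _, move +1, go to p2
p2 | _bb_b__[_]
Cell 5 holds _ when M halts.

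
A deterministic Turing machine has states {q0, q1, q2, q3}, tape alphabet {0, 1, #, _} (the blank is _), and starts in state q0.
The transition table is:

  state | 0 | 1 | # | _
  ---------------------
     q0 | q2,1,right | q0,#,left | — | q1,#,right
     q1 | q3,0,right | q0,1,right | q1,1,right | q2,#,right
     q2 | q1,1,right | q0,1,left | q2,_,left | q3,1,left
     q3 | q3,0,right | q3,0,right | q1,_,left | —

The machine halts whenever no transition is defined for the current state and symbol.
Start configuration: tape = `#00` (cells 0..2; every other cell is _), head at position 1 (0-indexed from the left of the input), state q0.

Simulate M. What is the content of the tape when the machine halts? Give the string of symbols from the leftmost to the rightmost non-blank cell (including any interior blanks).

state=q0 head=1 tape=#[0]0_____   (q0,0)→(q2,1,right)
state=q2 head=2 tape=#1[0]_____   (q2,0)→(q1,1,right)
state=q1 head=3 tape=#11[_]____   (q1,_)→(q2,#,right)
state=q2 head=4 tape=#11#[_]___   (q2,_)→(q3,1,left)
state=q3 head=3 tape=#11[#]1___   (q3,#)→(q1,_,left)
state=q1 head=2 tape=#1[1]_1___   (q1,1)→(q0,1,right)
state=q0 head=3 tape=#11[_]1___   (q0,_)→(q1,#,right)
state=q1 head=4 tape=#11#[1]___   (q1,1)→(q0,1,right)
state=q0 head=5 tape=#11#1[_]__   (q0,_)→(q1,#,right)
state=q1 head=6 tape=#11#1#[_]_   (q1,_)→(q2,#,right)
state=q2 head=7 tape=#11#1##[_]   (q2,_)→(q3,1,left)
state=q3 head=6 tape=#11#1#[#]1   (q3,#)→(q1,_,left)
state=q1 head=5 tape=#11#1[#]_1   (q1,#)→(q1,1,right)
state=q1 head=6 tape=#11#11[_]1   (q1,_)→(q2,#,right)
state=q2 head=7 tape=#11#11#[1]   (q2,1)→(q0,1,left)
state=q0 head=6 tape=#11#11[#]1
The non-blank tape span at halt is #11#11#1.

#11#11#1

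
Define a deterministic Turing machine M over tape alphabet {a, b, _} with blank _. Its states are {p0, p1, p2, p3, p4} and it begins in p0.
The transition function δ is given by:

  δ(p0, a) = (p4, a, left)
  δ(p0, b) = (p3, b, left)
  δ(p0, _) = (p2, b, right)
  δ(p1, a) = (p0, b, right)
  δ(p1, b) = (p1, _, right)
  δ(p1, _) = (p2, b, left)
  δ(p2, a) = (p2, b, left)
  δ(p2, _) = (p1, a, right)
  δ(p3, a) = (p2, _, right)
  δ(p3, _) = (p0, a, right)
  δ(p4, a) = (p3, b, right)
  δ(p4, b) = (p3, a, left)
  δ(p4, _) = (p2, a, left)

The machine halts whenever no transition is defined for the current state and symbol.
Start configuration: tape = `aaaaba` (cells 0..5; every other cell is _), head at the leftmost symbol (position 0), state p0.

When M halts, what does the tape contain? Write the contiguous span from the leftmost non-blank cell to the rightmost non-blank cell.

ababa__bbbb

p0 | __[a]aaaba___   read a → write a, move left, go to p4
p4 | _[_]aaaaba___   read _ → write a, move left, go to p2
p2 | [_]aaaaaba___   read _ → write a, move right, go to p1
p1 | a[a]aaaaba___   read a → write b, move right, go to p0
p0 | ab[a]aaaba___   read a → write a, move left, go to p4
p4 | a[b]aaaaba___   read b → write a, move left, go to p3
p3 | [a]aaaaaba___   read a → write _, move right, go to p2
p2 | _[a]aaaaba___   read a → write b, move left, go to p2
p2 | [_]baaaaba___   read _ → write a, move right, go to p1
p1 | a[b]aaaaba___   read b → write _, move right, go to p1
p1 | a_[a]aaaba___   read a → write b, move right, go to p0
p0 | a_b[a]aaba___   read a → write a, move left, go to p4
p4 | a_[b]aaaba___   read b → write a, move left, go to p3
p3 | a[_]aaaaba___   read _ → write a, move right, go to p0
p0 | aa[a]aaaba___   read a → write a, move left, go to p4
p4 | a[a]aaaaba___   read a → write b, move right, go to p3
p3 | ab[a]aaaba___   read a → write _, move right, go to p2
p2 | ab_[a]aaba___   read a → write b, move left, go to p2
p2 | ab[_]baaba___   read _ → write a, move right, go to p1
p1 | aba[b]aaba___   read b → write _, move right, go to p1
p1 | aba_[a]aba___   read a → write b, move right, go to p0
p0 | aba_b[a]ba___   read a → write a, move left, go to p4
p4 | aba_[b]aba___   read b → write a, move left, go to p3
p3 | aba[_]aaba___   read _ → write a, move right, go to p0
p0 | abaa[a]aba___   read a → write a, move left, go to p4
p4 | aba[a]aaba___   read a → write b, move right, go to p3
p3 | abab[a]aba___   read a → write _, move right, go to p2
p2 | abab_[a]ba___   read a → write b, move left, go to p2
p2 | abab[_]bba___   read _ → write a, move right, go to p1
p1 | ababa[b]ba___   read b → write _, move right, go to p1
p1 | ababa_[b]a___   read b → write _, move right, go to p1
p1 | ababa__[a]___   read a → write b, move right, go to p0
p0 | ababa__b[_]__   read _ → write b, move right, go to p2
p2 | ababa__bb[_]_   read _ → write a, move right, go to p1
p1 | ababa__bba[_]   read _ → write b, move left, go to p2
p2 | ababa__bb[a]b   read a → write b, move left, go to p2
p2 | ababa__b[b]bb
The non-blank tape span at halt is ababa__bbbb.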